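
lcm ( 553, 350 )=27650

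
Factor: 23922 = 2^1*3^3*443^1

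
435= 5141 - 4706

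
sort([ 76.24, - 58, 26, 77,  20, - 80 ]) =[ - 80,  -  58,20, 26, 76.24,77]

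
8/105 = 8/105 = 0.08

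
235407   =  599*393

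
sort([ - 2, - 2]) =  [-2, - 2]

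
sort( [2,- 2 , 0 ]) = [ - 2, 0, 2 ] 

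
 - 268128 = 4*( - 67032)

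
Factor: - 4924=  - 2^2*1231^1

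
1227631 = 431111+796520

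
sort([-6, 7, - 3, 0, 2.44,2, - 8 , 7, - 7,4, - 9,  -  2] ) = [  -  9, - 8, - 7 ,  -  6 , - 3,- 2,0 , 2,2.44,4,7,7]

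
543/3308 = 543/3308 = 0.16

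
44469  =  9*4941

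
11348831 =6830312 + 4518519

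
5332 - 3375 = 1957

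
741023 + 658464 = 1399487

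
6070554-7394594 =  - 1324040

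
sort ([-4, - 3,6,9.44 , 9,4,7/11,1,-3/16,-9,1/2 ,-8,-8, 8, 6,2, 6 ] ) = [ - 9, - 8 ,-8, - 4, - 3,-3/16, 1/2 , 7/11,1, 2,4,6,6,6, 8,9,  9.44] 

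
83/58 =83/58 = 1.43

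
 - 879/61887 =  - 293/20629 = - 0.01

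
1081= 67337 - 66256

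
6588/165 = 2196/55 = 39.93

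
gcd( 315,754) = 1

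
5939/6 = 989 + 5/6 = 989.83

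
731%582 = 149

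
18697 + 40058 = 58755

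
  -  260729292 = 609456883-870186175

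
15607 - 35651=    -20044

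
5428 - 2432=2996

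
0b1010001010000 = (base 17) 10gf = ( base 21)bgd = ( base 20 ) d00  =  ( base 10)5200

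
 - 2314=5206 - 7520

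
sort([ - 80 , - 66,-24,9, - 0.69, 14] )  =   [- 80, - 66,- 24, - 0.69, 9, 14] 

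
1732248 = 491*3528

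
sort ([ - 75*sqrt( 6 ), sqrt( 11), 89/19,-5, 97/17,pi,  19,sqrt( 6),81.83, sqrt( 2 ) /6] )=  [-75 * sqrt( 6 ), - 5, sqrt( 2)/6,sqrt( 6 ),pi,sqrt( 11),89/19,  97/17, 19,81.83]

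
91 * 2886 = 262626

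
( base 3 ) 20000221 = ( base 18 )da7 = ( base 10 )4399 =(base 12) 2667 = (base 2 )1000100101111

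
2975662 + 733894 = 3709556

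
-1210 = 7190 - 8400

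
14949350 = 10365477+4583873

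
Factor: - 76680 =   -  2^3*3^3*5^1* 71^1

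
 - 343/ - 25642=343/25642 = 0.01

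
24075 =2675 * 9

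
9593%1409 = 1139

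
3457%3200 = 257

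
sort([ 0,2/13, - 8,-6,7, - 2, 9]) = [  -  8,-6, - 2,0,2/13 , 7, 9 ]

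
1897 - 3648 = -1751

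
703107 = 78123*9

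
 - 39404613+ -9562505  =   - 48967118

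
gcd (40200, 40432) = 8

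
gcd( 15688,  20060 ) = 4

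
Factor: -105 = -3^1 * 5^1 *7^1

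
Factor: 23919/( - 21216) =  - 469/416= - 2^ (-5 )*7^1 * 13^ ( - 1 ) * 67^1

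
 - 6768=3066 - 9834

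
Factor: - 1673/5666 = - 2^(- 1)*7^1*239^1*2833^( - 1) 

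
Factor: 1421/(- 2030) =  - 7/10 = -2^( - 1) * 5^(  -  1)* 7^1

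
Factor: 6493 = 43^1*151^1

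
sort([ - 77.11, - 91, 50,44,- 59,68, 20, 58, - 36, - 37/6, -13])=[ - 91,- 77.11, - 59, -36,-13 , - 37/6,20,  44, 50,58, 68] 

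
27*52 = 1404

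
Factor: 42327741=3^1*31^1*37^1*12301^1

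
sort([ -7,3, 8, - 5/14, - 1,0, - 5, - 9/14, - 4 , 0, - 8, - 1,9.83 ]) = [ - 8 , -7, - 5, - 4,  -  1,  -  1, - 9/14, -5/14,0, 0,3,8,9.83 ] 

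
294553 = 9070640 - 8776087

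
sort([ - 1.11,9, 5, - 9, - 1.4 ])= [ - 9 , - 1.4 , - 1.11, 5,  9]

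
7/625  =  7/625= 0.01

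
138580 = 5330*26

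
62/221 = 62/221 =0.28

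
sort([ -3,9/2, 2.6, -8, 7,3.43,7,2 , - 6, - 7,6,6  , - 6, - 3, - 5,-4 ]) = [ - 8, - 7 , - 6,- 6,-5, - 4, - 3, - 3, 2, 2.6,3.43,9/2,6,6, 7,7]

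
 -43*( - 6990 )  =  300570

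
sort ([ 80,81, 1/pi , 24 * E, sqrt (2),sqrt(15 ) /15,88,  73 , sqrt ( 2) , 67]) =[ sqrt(15)/15 , 1/pi,sqrt ( 2),sqrt( 2) , 24*E,67,73, 80,81  ,  88 ]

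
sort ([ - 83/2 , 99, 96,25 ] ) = [ - 83/2, 25 , 96,99] 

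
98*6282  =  615636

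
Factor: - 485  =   - 5^1*97^1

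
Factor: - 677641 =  - 173^1*3917^1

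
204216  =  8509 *24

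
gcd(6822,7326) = 18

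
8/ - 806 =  - 1 + 399/403 = - 0.01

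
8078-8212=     -  134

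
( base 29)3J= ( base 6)254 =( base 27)3P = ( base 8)152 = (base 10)106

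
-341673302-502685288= -844358590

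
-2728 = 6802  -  9530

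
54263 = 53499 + 764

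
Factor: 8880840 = 2^3*3^4* 5^1*2741^1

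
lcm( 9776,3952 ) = 185744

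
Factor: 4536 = 2^3 *3^4 * 7^1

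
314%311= 3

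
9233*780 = 7201740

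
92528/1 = 92528 = 92528.00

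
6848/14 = 489 + 1/7 =489.14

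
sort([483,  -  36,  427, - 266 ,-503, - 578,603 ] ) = [- 578,-503 ,-266,-36,427, 483, 603 ] 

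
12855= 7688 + 5167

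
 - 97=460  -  557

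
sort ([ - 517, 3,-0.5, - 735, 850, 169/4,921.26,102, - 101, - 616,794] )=[ - 735  , - 616, - 517, - 101,-0.5 , 3,  169/4,  102,794,850, 921.26 ] 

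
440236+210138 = 650374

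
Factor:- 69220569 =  - 3^1*11^1*2097593^1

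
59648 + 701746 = 761394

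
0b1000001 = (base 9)72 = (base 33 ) 1W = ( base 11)5A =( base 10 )65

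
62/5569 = 62/5569 = 0.01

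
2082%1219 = 863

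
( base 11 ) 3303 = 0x1107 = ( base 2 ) 1000100000111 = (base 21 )9ic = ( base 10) 4359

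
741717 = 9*82413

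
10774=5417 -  - 5357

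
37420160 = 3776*9910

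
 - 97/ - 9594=97/9594 = 0.01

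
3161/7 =451 + 4/7  =  451.57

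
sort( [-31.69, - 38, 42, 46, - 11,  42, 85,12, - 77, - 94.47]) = [ - 94.47,  -  77, - 38,-31.69, - 11, 12 , 42, 42, 46, 85]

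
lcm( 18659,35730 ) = 1679310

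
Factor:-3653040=  -  2^4*3^1*5^1*31^1*491^1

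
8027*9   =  72243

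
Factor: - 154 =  - 2^1*7^1*11^1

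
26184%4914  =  1614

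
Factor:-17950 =-2^1*5^2*359^1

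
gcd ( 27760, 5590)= 10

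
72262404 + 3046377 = 75308781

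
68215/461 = 147 + 448/461 = 147.97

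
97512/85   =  1147 + 1/5 = 1147.20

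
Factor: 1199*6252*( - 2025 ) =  - 15179699700 = - 2^2*3^5 *5^2*11^1*109^1 * 521^1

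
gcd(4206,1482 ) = 6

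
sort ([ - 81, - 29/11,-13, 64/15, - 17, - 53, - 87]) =[ - 87, - 81,  -  53, - 17, - 13, - 29/11 , 64/15]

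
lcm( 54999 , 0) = 0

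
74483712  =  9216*8082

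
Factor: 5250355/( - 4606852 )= - 2^ ( -2) *5^1 *11^1 * 95461^1 *1151713^( - 1 ) 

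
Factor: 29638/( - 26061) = -58/51 =- 2^1*3^(  -  1)*17^( - 1)*29^1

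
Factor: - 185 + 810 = 5^4= 625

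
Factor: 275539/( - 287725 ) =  - 407/425 = - 5^(-2 )*11^1*17^( - 1) * 37^1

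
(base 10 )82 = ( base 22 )3G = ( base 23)3D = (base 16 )52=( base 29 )2o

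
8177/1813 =4 + 25/49 =4.51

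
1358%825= 533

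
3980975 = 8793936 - 4812961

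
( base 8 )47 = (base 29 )1a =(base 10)39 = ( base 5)124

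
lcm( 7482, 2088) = 89784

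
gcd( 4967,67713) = 1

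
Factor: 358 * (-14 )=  - 2^2* 7^1* 179^1 = - 5012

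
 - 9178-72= - 9250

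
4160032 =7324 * 568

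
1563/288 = 5  +  41/96=5.43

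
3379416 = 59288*57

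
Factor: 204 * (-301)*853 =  - 52377612 =- 2^2*3^1 *7^1*17^1*43^1*853^1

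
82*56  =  4592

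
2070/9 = 230  =  230.00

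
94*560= 52640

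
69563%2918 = 2449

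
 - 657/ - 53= 12 + 21/53  =  12.40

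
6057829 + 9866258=15924087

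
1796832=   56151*32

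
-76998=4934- 81932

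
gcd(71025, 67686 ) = 3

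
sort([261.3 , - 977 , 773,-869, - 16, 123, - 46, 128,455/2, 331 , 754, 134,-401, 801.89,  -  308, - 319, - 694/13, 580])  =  [ - 977, - 869, - 401, - 319, - 308, - 694/13, - 46, - 16, 123, 128, 134, 455/2, 261.3, 331, 580, 754,773 , 801.89]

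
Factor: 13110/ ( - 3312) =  - 95/24 = - 2^( - 3)*3^( - 1)*5^1*19^1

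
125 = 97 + 28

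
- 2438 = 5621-8059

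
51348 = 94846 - 43498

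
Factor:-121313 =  - 121313^1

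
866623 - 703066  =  163557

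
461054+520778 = 981832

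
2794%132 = 22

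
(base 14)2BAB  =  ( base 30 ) 8JP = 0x1E73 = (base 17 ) 19g9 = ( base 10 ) 7795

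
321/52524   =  107/17508 =0.01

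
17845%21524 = 17845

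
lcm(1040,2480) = 32240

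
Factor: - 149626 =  - 2^1* 79^1*947^1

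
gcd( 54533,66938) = 1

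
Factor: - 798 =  - 2^1 *3^1 * 7^1*19^1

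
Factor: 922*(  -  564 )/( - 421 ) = 520008/421 = 2^3*3^1*47^1*421^( - 1)*461^1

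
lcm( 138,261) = 12006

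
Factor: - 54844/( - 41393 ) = 2^2*11^(  -  1 )* 53^ ( - 1)  *  71^( - 1 ) * 13711^1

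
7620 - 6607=1013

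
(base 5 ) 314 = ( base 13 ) 66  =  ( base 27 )33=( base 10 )84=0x54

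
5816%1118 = 226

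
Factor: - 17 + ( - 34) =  - 51 = - 3^1*17^1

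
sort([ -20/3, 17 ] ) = [-20/3,17] 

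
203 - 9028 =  - 8825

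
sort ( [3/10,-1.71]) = [  -  1.71,3/10]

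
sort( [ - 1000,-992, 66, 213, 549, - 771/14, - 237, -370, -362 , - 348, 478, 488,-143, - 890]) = [ - 1000,-992, - 890, - 370, - 362, - 348, - 237, - 143, - 771/14, 66, 213,  478, 488,549]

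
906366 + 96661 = 1003027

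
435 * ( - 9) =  - 3915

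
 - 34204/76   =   - 451+ 18/19 = - 450.05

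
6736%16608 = 6736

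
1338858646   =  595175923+743682723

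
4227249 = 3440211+787038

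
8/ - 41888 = -1/5236 = -  0.00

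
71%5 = 1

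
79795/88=906 + 67/88 = 906.76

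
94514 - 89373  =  5141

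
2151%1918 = 233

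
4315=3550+765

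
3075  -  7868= - 4793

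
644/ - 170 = -4 + 18/85 = -3.79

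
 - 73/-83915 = 73/83915 = 0.00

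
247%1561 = 247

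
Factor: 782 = 2^1*17^1*23^1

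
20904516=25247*828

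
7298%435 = 338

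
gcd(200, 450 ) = 50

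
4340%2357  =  1983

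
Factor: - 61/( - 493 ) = 17^( - 1)  *29^(  -  1)*61^1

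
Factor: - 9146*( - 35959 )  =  2^1 * 7^1*11^1*17^1*269^1*467^1=328881014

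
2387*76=181412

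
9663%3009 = 636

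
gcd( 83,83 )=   83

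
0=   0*9099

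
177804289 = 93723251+84081038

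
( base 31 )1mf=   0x67A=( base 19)4B5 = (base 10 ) 1658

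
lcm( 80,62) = 2480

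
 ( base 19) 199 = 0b1000011101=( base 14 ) 2a9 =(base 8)1035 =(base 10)541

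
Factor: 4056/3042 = 4/3  =  2^2*3^(-1 )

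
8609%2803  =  200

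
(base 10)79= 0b1001111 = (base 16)4F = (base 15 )54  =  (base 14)59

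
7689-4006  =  3683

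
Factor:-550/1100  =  -2^( - 1 )= - 1/2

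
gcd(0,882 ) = 882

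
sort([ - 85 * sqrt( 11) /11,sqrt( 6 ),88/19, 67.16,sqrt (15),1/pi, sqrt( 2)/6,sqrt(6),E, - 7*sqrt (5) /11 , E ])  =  [  -  85*sqrt( 11)/11, - 7*sqrt( 5)/11,sqrt( 2) /6,1/pi,sqrt(6),sqrt(6),E,E  ,  sqrt( 15 ),88/19, 67.16] 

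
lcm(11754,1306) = 11754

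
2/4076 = 1/2038 = 0.00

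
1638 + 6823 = 8461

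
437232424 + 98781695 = 536014119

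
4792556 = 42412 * 113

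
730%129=85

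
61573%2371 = 2298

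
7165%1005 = 130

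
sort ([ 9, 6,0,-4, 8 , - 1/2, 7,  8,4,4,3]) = [-4,-1/2,0,3,4, 4,  6,7, 8,8,  9]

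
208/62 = 3+11/31=3.35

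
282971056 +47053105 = 330024161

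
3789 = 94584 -90795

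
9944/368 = 1243/46  =  27.02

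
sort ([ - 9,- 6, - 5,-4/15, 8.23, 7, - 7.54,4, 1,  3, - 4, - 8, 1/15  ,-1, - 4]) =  [- 9,- 8, - 7.54, - 6, - 5, - 4, - 4, - 1, - 4/15, 1/15, 1, 3, 4, 7, 8.23 ]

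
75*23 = 1725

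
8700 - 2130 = 6570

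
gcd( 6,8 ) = 2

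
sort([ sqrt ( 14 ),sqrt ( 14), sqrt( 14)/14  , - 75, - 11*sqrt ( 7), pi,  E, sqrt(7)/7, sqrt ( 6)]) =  [ - 75,-11*sqrt( 7), sqrt( 14 )/14, sqrt( 7) /7,sqrt(6), E, pi, sqrt( 14),sqrt(14 ) ] 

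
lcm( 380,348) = 33060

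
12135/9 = 1348+1/3=1348.33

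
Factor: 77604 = 2^2 *3^1*29^1 *223^1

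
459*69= 31671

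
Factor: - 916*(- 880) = 2^6*5^1*11^1 * 229^1 = 806080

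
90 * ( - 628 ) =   -  56520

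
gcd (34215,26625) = 15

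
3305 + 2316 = 5621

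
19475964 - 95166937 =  - 75690973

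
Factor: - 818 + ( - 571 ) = -1389 = - 3^1*463^1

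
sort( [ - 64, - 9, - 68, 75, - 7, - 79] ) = [-79, - 68, - 64, - 9, - 7, 75 ]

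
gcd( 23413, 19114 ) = 1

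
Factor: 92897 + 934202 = 359^1*2861^1 = 1027099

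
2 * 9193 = 18386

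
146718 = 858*171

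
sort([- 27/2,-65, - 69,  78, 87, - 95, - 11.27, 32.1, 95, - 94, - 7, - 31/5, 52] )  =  [ - 95,-94, - 69, - 65, - 27/2, - 11.27 , - 7, - 31/5,32.1, 52, 78, 87,  95 ]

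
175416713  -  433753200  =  -258336487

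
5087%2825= 2262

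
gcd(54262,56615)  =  13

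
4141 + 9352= 13493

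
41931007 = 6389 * 6563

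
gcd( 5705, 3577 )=7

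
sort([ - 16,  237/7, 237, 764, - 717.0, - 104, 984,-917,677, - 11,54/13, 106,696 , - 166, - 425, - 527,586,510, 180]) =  [ - 917,-717.0, - 527, - 425, - 166,- 104, - 16, - 11,54/13,237/7, 106,180 , 237,510, 586,677,696, 764,984]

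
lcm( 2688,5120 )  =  107520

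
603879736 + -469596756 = 134282980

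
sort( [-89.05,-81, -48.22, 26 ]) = [-89.05,  -  81 , - 48.22, 26 ] 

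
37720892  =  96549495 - 58828603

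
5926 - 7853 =-1927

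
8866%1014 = 754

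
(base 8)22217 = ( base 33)8jk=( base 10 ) 9359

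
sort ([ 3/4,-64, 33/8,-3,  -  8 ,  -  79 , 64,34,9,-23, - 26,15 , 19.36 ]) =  [-79,  -  64, - 26, - 23,-8,-3, 3/4,33/8, 9, 15, 19.36, 34,64] 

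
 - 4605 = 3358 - 7963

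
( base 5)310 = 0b1010000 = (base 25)35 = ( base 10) 80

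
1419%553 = 313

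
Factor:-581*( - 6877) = 3995537 = 7^1*13^1*23^2*83^1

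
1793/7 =256 + 1/7 = 256.14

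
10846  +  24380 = 35226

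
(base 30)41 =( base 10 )121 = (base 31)3s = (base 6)321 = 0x79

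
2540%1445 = 1095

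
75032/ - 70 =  - 37516/35  =  - 1071.89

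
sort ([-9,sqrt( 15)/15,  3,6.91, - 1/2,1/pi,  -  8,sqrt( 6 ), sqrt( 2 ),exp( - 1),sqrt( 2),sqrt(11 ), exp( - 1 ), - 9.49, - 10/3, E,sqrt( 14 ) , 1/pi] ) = [ - 9.49,-9, - 8, - 10/3 , - 1/2,  sqrt(15 ) /15 , 1/pi , 1/pi,exp( - 1), exp( - 1), sqrt( 2),sqrt( 2), sqrt ( 6 ),E, 3,sqrt( 11 ), sqrt ( 14 ), 6.91] 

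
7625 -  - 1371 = 8996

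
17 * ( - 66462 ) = - 1129854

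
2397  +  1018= 3415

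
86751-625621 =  - 538870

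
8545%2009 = 509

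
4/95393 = 4/95393=0.00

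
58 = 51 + 7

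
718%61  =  47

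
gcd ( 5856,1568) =32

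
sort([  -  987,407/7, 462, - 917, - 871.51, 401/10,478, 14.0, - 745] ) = [ - 987, - 917,-871.51, - 745, 14.0, 401/10,407/7,462,478] 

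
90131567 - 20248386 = 69883181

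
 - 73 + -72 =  - 145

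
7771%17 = 2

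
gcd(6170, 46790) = 10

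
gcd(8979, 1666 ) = 1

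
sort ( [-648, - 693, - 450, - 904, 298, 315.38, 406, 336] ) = [ - 904, - 693, - 648 , - 450,298, 315.38, 336, 406 ]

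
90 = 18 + 72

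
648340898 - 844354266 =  - 196013368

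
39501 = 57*693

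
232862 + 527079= 759941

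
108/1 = 108 = 108.00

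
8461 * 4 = 33844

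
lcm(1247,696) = 29928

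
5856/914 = 6 + 186/457= 6.41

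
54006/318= 169+44/53= 169.83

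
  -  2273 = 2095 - 4368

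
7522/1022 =3761/511  =  7.36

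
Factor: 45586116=2^2*3^2*1266281^1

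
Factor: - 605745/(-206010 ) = 2^(- 1) * 109^(-1)*641^1 = 641/218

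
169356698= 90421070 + 78935628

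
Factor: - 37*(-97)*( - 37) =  - 37^2 *97^1 = - 132793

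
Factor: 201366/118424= 2^( - 2)*3^4*11^1*131^( - 1 )=   891/524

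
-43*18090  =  -777870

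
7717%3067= 1583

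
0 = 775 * 0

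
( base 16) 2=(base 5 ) 2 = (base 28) 2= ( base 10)2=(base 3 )2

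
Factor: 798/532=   2^ ( - 1)*3^1 = 3/2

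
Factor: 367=367^1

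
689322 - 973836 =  -284514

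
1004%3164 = 1004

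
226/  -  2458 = -113/1229=   - 0.09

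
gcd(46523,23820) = 1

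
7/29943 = 7/29943 = 0.00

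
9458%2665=1463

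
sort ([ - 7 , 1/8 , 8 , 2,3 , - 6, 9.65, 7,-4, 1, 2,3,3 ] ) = [ - 7, - 6 , - 4,1/8,1,2,2, 3,3,3,7,8,9.65 ] 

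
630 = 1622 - 992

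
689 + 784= 1473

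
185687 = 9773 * 19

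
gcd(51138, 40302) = 18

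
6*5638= 33828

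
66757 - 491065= - 424308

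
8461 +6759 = 15220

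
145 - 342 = - 197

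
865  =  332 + 533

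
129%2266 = 129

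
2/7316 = 1/3658 =0.00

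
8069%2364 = 977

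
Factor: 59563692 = 2^2*3^2 * 1654547^1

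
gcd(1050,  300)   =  150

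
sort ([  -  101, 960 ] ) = [ - 101 , 960]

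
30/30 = 1   =  1.00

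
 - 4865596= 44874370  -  49739966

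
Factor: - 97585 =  - 5^1*29^1*673^1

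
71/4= 71/4 = 17.75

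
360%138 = 84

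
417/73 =5 + 52/73= 5.71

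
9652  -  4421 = 5231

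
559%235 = 89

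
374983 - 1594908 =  - 1219925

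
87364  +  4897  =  92261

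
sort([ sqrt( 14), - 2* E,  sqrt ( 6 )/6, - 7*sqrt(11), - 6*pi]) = [ - 7 * sqrt( 11 ) , - 6*pi,-2*E, sqrt ( 6)/6, sqrt(14)]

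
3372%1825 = 1547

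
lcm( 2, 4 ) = 4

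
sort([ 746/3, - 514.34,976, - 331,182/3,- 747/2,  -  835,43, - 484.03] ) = [ - 835,  -  514.34, - 484.03, -747/2,- 331,  43, 182/3,746/3,976 ] 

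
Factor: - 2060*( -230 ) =473800 = 2^3*5^2*23^1*103^1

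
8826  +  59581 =68407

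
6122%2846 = 430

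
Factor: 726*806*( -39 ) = -22821084 = - 2^2*3^2*11^2*13^2*31^1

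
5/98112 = 5/98112 = 0.00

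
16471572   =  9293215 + 7178357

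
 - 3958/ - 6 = 659 + 2/3 = 659.67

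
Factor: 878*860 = 2^3*5^1*43^1*439^1 = 755080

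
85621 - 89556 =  - 3935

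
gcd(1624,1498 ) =14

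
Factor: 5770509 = 3^1 *19^1*67^1 * 1511^1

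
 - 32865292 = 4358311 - 37223603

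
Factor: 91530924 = 2^2*3^1*17^2*26393^1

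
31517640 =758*41580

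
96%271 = 96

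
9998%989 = 108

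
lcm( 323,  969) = 969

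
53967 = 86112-32145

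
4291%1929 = 433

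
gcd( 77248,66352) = 16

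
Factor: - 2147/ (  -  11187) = 19/99=3^( - 2)*11^( - 1) * 19^1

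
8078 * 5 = 40390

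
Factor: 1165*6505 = 7578325 = 5^2*233^1*1301^1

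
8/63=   8/63 = 0.13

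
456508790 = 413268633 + 43240157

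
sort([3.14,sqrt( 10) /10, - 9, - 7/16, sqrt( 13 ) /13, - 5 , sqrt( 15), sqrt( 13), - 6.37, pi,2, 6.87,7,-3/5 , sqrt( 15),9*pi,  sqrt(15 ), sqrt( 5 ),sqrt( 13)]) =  [ - 9, - 6.37, - 5, - 3/5, - 7/16, sqrt( 13) /13, sqrt( 10)/10, 2, sqrt (5),3.14,pi,sqrt( 13), sqrt( 13),sqrt ( 15 ), sqrt( 15 ),sqrt (15), 6.87,7, 9 * pi]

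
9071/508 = 9071/508 = 17.86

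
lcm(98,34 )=1666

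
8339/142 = 8339/142 =58.73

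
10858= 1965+8893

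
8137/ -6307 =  - 8137/6307 = - 1.29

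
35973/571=63 = 63.00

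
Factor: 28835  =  5^1*73^1*79^1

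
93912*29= 2723448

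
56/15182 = 28/7591= 0.00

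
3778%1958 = 1820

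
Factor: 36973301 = 36973301^1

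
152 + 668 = 820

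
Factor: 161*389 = 7^1 * 23^1*389^1 =62629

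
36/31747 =36/31747 = 0.00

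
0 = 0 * 791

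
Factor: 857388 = 2^2*3^1*7^1*59^1*173^1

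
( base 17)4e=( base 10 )82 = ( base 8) 122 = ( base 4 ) 1102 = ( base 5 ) 312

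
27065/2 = 27065/2= 13532.50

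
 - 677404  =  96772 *(-7 ) 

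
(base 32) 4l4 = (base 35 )3VC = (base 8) 11244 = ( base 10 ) 4772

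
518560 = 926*560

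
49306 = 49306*1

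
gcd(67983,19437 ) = 93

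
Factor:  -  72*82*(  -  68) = 2^6*3^2*17^1*41^1 = 401472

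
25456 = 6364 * 4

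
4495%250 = 245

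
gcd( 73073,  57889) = 949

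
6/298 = 3/149 = 0.02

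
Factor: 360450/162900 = 2^( - 1 )  *  3^2*89^1*181^ (-1)=801/362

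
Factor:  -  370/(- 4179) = 2^1*3^( - 1)*5^1*7^( - 1 )*37^1 * 199^(  -  1)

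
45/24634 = 45/24634  =  0.00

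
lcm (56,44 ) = 616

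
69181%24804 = 19573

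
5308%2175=958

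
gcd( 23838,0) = 23838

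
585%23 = 10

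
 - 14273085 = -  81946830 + 67673745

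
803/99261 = 803/99261 = 0.01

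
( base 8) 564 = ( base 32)bk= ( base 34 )aw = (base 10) 372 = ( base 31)c0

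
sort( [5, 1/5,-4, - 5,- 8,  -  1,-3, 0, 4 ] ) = [ - 8, - 5, -4, - 3, - 1, 0,  1/5, 4, 5]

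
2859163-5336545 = - 2477382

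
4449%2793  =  1656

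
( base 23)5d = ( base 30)48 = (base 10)128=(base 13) 9B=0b10000000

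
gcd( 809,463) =1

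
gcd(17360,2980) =20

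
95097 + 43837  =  138934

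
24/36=2/3 =0.67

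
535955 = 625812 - 89857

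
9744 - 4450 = 5294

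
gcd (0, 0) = 0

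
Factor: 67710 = 2^1*3^1 * 5^1 * 37^1*61^1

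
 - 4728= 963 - 5691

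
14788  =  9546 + 5242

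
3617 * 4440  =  16059480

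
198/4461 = 66/1487= 0.04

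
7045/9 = 7045/9 = 782.78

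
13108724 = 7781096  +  5327628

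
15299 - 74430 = -59131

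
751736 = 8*93967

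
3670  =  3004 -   -  666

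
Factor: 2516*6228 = 15669648 = 2^4*3^2*17^1*37^1 * 173^1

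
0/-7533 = 0/1 = -0.00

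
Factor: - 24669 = -3^2*2741^1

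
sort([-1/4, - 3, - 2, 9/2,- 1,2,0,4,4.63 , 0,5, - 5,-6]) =[ - 6,-5,  -  3,-2,- 1,  -  1/4,0,0,2 , 4, 9/2,4.63,5 ] 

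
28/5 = 5 + 3/5 = 5.60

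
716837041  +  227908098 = 944745139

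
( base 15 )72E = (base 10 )1619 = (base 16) 653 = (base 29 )1qo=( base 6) 11255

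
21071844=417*50532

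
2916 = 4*729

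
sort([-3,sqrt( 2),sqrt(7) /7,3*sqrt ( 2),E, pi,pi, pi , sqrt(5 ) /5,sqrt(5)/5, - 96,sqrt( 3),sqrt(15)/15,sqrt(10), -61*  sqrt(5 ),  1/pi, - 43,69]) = [-61*sqrt(5), - 96, - 43, - 3, sqrt(15)/15,  1/pi,sqrt ( 7) /7,sqrt(5) /5,sqrt( 5) /5, sqrt(2),sqrt ( 3),E,pi,pi, pi,sqrt(10),3*sqrt(2),69 ] 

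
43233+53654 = 96887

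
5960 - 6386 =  - 426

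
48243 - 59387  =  -11144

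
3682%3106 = 576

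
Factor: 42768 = 2^4*3^5*11^1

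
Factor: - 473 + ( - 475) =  - 948   =  -2^2*3^1*79^1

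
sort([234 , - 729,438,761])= [-729,234,438,761]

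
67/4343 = 67/4343 = 0.02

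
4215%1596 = 1023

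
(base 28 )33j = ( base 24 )467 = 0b100110010111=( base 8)4627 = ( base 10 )2455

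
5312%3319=1993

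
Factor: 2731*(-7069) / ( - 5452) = 2^(-2)*29^( - 1)*47^( - 1)*2731^1*7069^1=19305439/5452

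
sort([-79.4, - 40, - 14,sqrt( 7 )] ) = [ - 79.4, - 40, - 14,  sqrt( 7)]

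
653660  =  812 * 805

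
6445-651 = 5794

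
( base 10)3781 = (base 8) 7305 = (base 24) 6DD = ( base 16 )EC5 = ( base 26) 5FB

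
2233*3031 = 6768223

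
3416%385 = 336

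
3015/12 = 251+1/4 = 251.25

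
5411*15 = 81165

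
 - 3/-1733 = 3/1733 = 0.00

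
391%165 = 61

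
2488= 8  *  311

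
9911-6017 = 3894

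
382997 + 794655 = 1177652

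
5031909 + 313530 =5345439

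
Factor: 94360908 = 2^2*3^1*1489^1*5281^1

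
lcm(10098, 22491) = 494802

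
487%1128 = 487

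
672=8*84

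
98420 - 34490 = 63930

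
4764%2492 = 2272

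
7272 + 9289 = 16561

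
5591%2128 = 1335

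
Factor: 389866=2^1 * 194933^1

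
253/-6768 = -253/6768 = - 0.04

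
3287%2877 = 410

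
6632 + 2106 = 8738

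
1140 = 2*570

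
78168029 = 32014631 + 46153398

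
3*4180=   12540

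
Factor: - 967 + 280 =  - 687= - 3^1*229^1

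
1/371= 1/371 = 0.00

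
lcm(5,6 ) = 30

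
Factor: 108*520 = 56160= 2^5*3^3*5^1*13^1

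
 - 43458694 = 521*(-83414)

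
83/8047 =83/8047 = 0.01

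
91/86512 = 91/86512 = 0.00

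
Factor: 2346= 2^1*3^1*17^1*23^1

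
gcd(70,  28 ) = 14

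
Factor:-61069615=-5^1* 12213923^1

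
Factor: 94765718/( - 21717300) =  - 2^( - 1) * 3^( - 1) *5^( - 2)*11^( -1 )*17^1*6581^( - 1 ) * 2787227^1= - 47382859/10858650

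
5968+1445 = 7413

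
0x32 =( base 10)50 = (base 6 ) 122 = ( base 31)1J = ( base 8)62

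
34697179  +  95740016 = 130437195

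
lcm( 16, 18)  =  144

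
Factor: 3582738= 2^1*3^3*66347^1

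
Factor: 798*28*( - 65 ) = - 2^3*3^1*5^1 * 7^2*13^1 * 19^1 = -  1452360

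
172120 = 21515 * 8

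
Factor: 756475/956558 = 2^( - 1 ) * 5^2*463^(-1)*1033^(-1 ) *30259^1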